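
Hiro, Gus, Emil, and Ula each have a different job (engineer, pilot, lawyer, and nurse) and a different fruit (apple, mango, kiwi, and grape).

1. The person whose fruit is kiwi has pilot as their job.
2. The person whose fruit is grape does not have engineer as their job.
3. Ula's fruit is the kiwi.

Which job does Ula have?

With clues 1–3, engineer, lawyer, and nurse are impossible for Ula's job.
That leaves pilot.

pilot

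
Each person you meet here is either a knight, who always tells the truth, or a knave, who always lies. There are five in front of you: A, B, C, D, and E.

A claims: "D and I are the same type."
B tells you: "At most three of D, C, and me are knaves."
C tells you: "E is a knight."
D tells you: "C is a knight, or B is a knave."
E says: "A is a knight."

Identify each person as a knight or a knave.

A: knight, B: knight, C: knight, D: knight, E: knight

Regardless of anyone's role, B's statement is true, so B is a knight.
Consider A. Suppose A is a knave.
Then no assignment of the remaining roles makes every statement match its speaker's type — contradiction.
So A is a knight.
With that fixed, E's statement is true, so E is a knight.
With that fixed, C's statement is true, so C is a knight.
With that fixed, D's statement is true, so D is a knight.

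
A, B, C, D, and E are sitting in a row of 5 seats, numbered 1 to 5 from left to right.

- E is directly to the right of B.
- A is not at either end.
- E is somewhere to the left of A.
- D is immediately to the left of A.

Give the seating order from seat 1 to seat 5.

From clue 1: B is in {1,2,3,4}.
From clues 1–2: A is in {2,3,4}.
From clues 1–3: A is in {3,4}.
From clues 1–4: B → seat 1, E → seat 2, D → seat 3, A → seat 4, C → seat 5.

B, E, D, A, C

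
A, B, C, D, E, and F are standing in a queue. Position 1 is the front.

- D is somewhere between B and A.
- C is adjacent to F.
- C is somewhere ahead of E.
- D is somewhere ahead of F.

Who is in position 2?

D

With clues 1–3, A, B, and E are ruled out for position 2.
With clues 1–4, C and F are ruled out for position 2.
So position 2 is D.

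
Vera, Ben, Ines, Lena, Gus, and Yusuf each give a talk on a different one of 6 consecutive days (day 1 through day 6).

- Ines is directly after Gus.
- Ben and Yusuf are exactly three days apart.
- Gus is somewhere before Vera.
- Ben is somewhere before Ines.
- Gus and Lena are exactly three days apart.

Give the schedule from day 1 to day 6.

From clue 1: Ines is in {2,3,4,5,6}.
From clues 1–3: Vera is in {4,5,6}.
From clues 1–4: Vera is in {5,6}.
From clues 1–5: Ben → day 1, Gus → day 2, Ines → day 3, Yusuf → day 4, Lena → day 5, Vera → day 6.

Ben, Gus, Ines, Yusuf, Lena, Vera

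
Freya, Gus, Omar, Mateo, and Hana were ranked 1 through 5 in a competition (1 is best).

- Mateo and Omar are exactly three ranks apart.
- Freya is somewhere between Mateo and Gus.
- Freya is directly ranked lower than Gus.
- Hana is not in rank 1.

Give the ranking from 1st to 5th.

From clue 1: Omar is in {1,2,4,5}.
From clues 1–2: Freya is in {2,3,4}.
From clues 1–3: Freya is in {3,4}.
From clues 1–4: Omar → rank 1, Gus → rank 2, Freya → rank 3, Mateo → rank 4, Hana → rank 5.

Omar, Gus, Freya, Mateo, Hana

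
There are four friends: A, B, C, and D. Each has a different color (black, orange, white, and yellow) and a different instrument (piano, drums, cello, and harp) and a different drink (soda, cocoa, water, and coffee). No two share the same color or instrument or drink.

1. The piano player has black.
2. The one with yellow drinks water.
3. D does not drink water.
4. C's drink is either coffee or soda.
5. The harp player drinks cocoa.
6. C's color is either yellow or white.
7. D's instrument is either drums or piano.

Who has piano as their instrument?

D

With clues 1–6, C is impossible for the one with instrument piano.
With clues 1–7, A and B are impossible for the one with instrument piano.
That leaves D.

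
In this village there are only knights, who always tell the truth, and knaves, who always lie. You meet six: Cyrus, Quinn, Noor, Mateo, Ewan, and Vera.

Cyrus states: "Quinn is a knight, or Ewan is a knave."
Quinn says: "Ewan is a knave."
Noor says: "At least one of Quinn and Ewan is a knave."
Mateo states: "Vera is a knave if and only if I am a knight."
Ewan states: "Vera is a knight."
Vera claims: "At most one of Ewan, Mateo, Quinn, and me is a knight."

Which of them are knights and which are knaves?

Consider Cyrus. Suppose Cyrus is a knave.
Then no assignment of the remaining roles makes every statement match its speaker's type — contradiction.
So Cyrus is a knight.
Consider Quinn. Suppose Quinn is a knave.
Then no assignment of the remaining roles makes every statement match its speaker's type — contradiction.
So Quinn is a knight.
Consider Noor. Suppose Noor is a knave.
Then no assignment of the remaining roles makes every statement match its speaker's type — contradiction.
So Noor is a knight.
Consider Mateo. Suppose Mateo is a knave.
Then no assignment of the remaining roles makes every statement match its speaker's type — contradiction.
So Mateo is a knight.
With that fixed, Vera's statement is false, so Vera is a knave.
With that fixed, Ewan's statement is false, so Ewan is a knave.

Cyrus: knight, Quinn: knight, Noor: knight, Mateo: knight, Ewan: knave, Vera: knave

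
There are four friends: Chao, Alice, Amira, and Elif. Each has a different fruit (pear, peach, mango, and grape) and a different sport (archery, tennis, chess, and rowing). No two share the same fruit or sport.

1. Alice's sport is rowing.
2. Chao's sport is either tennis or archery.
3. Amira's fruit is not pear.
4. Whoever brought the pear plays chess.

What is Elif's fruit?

pear

With clues 1–4, grape, mango, and peach are impossible for Elif's fruit.
That leaves pear.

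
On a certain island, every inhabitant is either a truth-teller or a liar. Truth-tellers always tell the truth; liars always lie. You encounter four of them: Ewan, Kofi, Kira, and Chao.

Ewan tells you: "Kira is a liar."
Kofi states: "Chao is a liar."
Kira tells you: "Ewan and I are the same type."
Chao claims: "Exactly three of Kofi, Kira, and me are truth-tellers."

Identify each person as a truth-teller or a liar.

Consider Ewan. Suppose Ewan is a liar.
Then whichever role Kira has, Kira's statement has the wrong truth value — contradiction.
So Ewan is a truth-teller.
Consider Kofi. Suppose Kofi is a liar.
Then no assignment of the remaining roles makes every statement match its speaker's type — contradiction.
So Kofi is a truth-teller.
Consider Kira. Suppose Kira is a truth-teller.
Then Ewan's statement comes out false, contradicting Ewan being a truth-teller.
So Kira is a liar.
With that fixed, Chao's statement is false, so Chao is a liar.

Ewan: truth-teller, Kofi: truth-teller, Kira: liar, Chao: liar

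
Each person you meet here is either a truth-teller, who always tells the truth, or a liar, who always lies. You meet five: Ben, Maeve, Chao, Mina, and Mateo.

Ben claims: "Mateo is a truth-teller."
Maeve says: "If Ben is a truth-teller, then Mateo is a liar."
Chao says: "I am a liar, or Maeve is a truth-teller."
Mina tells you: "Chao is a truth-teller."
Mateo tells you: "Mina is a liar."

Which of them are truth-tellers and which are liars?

Ben: liar, Maeve: truth-teller, Chao: truth-teller, Mina: truth-teller, Mateo: liar

Consider Ben. Suppose Ben is a truth-teller.
Then no assignment of the remaining roles makes every statement match its speaker's type — contradiction.
So Ben is a liar.
With that fixed, Maeve's statement is true, so Maeve is a truth-teller.
With that fixed, Chao's statement is true, so Chao is a truth-teller.
With that fixed, Mina's statement is true, so Mina is a truth-teller.
With that fixed, Mateo's statement is false, so Mateo is a liar.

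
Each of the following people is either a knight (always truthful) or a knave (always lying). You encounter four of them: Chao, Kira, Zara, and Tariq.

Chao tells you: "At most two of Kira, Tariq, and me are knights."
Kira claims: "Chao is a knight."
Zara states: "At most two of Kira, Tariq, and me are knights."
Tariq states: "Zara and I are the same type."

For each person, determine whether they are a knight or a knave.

Chao: knight, Kira: knight, Zara: knight, Tariq: knave

Consider Chao. Suppose Chao is a knave.
Then Chao's own statement would have to be false, but it can't be — contradiction.
So Chao is a knight.
With that fixed, Kira's statement is true, so Kira is a knight.
Consider Zara. Suppose Zara is a knave.
Then Zara's own statement would have to be false, but it can't be — contradiction.
So Zara is a knight.
Consider Tariq. Suppose Tariq is a knight.
Then Chao's statement comes out false, contradicting Chao being a knight.
So Tariq is a knave.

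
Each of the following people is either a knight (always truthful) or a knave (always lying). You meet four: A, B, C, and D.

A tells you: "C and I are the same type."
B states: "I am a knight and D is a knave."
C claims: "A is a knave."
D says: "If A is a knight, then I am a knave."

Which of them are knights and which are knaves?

Consider A. Suppose A is a knight.
Then whichever role D has, D's statement has the wrong truth value — contradiction.
So A is a knave.
With that fixed, C's statement is true, so C is a knight.
With that fixed, D's statement is true, so D is a knight.
With that fixed, B's statement is false, so B is a knave.

A: knave, B: knave, C: knight, D: knight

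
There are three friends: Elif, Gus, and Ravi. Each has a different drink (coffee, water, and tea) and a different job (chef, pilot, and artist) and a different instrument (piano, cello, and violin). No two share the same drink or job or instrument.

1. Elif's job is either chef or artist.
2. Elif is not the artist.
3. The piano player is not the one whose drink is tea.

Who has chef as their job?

Elif

With clues 1–2, Gus and Ravi are impossible for the one with job chef.
That leaves Elif.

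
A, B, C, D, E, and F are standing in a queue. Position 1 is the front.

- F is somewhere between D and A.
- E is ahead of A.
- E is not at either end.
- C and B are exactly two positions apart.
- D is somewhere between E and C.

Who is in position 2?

With clues 1–3, A is ruled out for position 2.
With clues 1–5, B, C, E, and F are ruled out for position 2.
So position 2 is D.

D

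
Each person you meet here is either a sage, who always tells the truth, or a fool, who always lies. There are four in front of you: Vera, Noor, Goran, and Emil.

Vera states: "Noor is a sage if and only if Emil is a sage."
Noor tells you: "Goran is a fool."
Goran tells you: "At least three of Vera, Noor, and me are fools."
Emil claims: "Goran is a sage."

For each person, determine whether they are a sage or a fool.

Consider Vera. Suppose Vera is a sage.
Then no assignment of the remaining roles makes every statement match its speaker's type — contradiction.
So Vera is a fool.
Consider Noor. Suppose Noor is a fool.
Then whichever role Goran has, Goran's statement has the wrong truth value — contradiction.
So Noor is a sage.
With that fixed, Goran's statement is false, so Goran is a fool.
With that fixed, Emil's statement is false, so Emil is a fool.

Vera: fool, Noor: sage, Goran: fool, Emil: fool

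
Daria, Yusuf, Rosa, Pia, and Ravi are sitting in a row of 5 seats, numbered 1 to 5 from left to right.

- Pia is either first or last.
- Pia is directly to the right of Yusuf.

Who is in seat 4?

Yusuf

With clue 1, Pia is ruled out for seat 4.
With clues 1–2, Daria, Ravi, and Rosa are ruled out for seat 4.
So seat 4 is Yusuf.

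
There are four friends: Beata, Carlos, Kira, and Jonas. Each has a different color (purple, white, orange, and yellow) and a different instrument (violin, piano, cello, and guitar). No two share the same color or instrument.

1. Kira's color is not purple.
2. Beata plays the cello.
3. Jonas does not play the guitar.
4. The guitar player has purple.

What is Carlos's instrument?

guitar

With clues 1–2, cello is impossible for Carlos's instrument.
With clues 1–4, piano and violin are impossible for Carlos's instrument.
That leaves guitar.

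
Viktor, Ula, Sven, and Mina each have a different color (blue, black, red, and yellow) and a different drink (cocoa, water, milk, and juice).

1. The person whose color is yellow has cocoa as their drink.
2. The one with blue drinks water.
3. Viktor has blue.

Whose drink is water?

With clues 1–3, Mina, Sven, and Ula are impossible for the one with drink water.
That leaves Viktor.

Viktor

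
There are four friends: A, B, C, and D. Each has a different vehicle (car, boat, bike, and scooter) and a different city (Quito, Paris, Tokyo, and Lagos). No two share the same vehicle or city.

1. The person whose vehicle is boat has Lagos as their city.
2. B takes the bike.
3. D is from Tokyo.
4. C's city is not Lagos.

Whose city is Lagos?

A

With clues 1–2, B is impossible for the one with city Lagos.
With clues 1–3, D is impossible for the one with city Lagos.
With clues 1–4, C is impossible for the one with city Lagos.
That leaves A.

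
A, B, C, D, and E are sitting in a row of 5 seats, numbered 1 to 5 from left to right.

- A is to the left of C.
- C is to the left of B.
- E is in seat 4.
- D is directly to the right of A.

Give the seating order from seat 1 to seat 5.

A, D, C, E, B

From clue 1: A is in {1,2,3,4}.
From clues 1–2: A is in {1,2,3}.
From clues 1–3: E → seat 4.
From clues 1–4: A → seat 1, D → seat 2, C → seat 3, B → seat 5.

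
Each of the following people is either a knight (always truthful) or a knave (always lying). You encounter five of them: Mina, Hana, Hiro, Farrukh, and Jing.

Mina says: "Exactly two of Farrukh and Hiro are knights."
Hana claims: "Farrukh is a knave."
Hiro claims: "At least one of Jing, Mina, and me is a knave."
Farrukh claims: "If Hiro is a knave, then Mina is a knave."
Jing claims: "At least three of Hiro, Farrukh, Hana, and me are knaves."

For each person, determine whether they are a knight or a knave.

Consider Mina. Suppose Mina is a knave.
Then no assignment of the remaining roles makes every statement match its speaker's type — contradiction.
So Mina is a knight.
Consider Hana. Suppose Hana is a knight.
Then no assignment of the remaining roles makes every statement match its speaker's type — contradiction.
So Hana is a knave.
Consider Hiro. Suppose Hiro is a knave.
Then Mina's statement comes out false, contradicting Mina being a knight.
So Hiro is a knight.
With that fixed, Farrukh's statement is true, so Farrukh is a knight.
With that fixed, Jing's statement is false, so Jing is a knave.

Mina: knight, Hana: knave, Hiro: knight, Farrukh: knight, Jing: knave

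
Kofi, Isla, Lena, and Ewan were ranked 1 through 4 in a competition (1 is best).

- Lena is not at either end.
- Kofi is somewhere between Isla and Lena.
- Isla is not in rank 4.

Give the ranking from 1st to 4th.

From clue 1: Lena is in {2,3}.
From clues 1–2: Kofi is in {2,3}.
From clues 1–3: Isla → rank 1, Kofi → rank 2, Lena → rank 3, Ewan → rank 4.

Isla, Kofi, Lena, Ewan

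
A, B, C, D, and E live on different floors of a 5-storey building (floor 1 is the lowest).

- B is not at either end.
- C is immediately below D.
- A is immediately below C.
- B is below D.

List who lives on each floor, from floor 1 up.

E, B, A, C, D

From clue 1: B is in {2,3,4}.
From clues 1–3: A is in {1,3}.
From clues 1–4: E → floor 1, B → floor 2, A → floor 3, C → floor 4, D → floor 5.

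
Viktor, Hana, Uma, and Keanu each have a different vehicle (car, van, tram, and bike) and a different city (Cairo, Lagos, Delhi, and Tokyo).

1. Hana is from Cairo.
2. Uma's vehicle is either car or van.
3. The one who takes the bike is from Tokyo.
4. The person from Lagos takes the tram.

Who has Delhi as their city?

Clue 1 rules out Hana for the one with city Delhi.
With clues 1–4, Keanu and Viktor are impossible for the one with city Delhi.
That leaves Uma.

Uma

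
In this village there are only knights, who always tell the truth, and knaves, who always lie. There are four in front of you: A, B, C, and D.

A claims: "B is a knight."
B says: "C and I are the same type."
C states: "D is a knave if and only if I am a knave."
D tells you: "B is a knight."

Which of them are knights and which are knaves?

A: knight, B: knight, C: knight, D: knight

Consider A. Suppose A is a knave.
Then no assignment of the remaining roles makes every statement match its speaker's type — contradiction.
So A is a knight.
Consider B. Suppose B is a knave.
Then A's statement comes out false, contradicting A being a knight.
So B is a knight.
With that fixed, D's statement is true, so D is a knight.
Consider C. Suppose C is a knave.
Then B's statement comes out false, contradicting B being a knight.
So C is a knight.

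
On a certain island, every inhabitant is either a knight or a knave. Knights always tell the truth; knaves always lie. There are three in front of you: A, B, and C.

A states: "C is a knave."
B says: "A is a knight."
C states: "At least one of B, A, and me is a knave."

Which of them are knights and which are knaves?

A: knave, B: knave, C: knight

Consider A. Suppose A is a knight.
Then no assignment of the remaining roles makes every statement match its speaker's type — contradiction.
So A is a knave.
With that fixed, B's statement is false, so B is a knave.
With that fixed, C's statement is true, so C is a knight.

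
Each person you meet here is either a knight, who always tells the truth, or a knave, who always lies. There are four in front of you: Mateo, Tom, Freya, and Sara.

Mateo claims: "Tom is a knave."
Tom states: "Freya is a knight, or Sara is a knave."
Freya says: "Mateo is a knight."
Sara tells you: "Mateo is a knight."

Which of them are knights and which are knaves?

Consider Mateo. Suppose Mateo is a knight.
Then no assignment of the remaining roles makes every statement match its speaker's type — contradiction.
So Mateo is a knave.
With that fixed, Freya's statement is false, so Freya is a knave.
With that fixed, Sara's statement is false, so Sara is a knave.
With that fixed, Tom's statement is true, so Tom is a knight.

Mateo: knave, Tom: knight, Freya: knave, Sara: knave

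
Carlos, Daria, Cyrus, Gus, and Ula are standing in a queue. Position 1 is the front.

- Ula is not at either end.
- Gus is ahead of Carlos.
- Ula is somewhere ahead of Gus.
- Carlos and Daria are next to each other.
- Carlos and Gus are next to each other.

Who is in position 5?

With clue 1, Ula is ruled out for position 5.
With clues 1–2, Gus is ruled out for position 5.
With clues 1–4, Cyrus is ruled out for position 5.
With clues 1–5, Carlos is ruled out for position 5.
So position 5 is Daria.

Daria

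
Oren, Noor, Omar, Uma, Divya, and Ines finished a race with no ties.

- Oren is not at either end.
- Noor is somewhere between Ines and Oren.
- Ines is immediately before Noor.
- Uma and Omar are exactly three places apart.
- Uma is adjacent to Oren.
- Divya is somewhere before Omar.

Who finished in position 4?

Oren

With clues 1–3, Ines is ruled out for place 4.
With clues 1–4, Noor is ruled out for place 4.
With clues 1–5, Omar is ruled out for place 4.
With clues 1–6, Divya and Uma are ruled out for place 4.
So place 4 is Oren.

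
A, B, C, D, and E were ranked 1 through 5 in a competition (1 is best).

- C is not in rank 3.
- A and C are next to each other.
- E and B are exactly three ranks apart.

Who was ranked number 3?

With clue 1, C is ruled out for rank 3.
With clues 1–3, B, D, and E are ruled out for rank 3.
So rank 3 is A.

A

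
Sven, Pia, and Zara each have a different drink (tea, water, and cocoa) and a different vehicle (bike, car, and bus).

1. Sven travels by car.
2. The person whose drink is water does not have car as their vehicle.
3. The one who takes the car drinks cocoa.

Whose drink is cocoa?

Sven

With clues 1–3, Pia and Zara are impossible for the one with drink cocoa.
That leaves Sven.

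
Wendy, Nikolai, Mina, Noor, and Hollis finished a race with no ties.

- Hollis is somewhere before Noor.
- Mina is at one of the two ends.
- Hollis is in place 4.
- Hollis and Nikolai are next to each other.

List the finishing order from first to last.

Mina, Wendy, Nikolai, Hollis, Noor

From clue 1: Noor is in {2,3,4,5}.
From clues 1–2: Mina is in {1,5}.
From clues 1–3: Mina → place 1, Hollis → place 4, Noor → place 5.
From clues 1–4: Wendy → place 2, Nikolai → place 3.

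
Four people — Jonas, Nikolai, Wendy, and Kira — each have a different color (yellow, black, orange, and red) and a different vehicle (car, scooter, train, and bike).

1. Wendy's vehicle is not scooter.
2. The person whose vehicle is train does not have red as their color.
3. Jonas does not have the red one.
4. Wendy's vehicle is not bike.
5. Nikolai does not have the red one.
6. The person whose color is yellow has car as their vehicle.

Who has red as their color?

Kira

With clues 1–3, Jonas is impossible for the one with color red.
With clues 1–5, Nikolai is impossible for the one with color red.
With clues 1–6, Wendy is impossible for the one with color red.
That leaves Kira.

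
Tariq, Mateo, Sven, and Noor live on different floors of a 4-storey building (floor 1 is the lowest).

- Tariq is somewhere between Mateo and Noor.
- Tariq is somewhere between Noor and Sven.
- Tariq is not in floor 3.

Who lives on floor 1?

With clue 1, Tariq is ruled out for floor 1.
With clues 1–3, Mateo and Sven are ruled out for floor 1.
So floor 1 is Noor.

Noor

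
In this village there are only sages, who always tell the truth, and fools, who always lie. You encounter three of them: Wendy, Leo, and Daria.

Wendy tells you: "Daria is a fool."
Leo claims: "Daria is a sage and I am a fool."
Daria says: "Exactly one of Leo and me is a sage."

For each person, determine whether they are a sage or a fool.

Wendy: sage, Leo: fool, Daria: fool

Consider Wendy. Suppose Wendy is a fool.
Then no assignment of the remaining roles makes every statement match its speaker's type — contradiction.
So Wendy is a sage.
Consider Leo. Suppose Leo is a sage.
Then Leo's own statement would have to be true, but it can't be — contradiction.
So Leo is a fool.
Consider Daria. Suppose Daria is a sage.
Then Wendy's statement comes out false, contradicting Wendy being a sage.
So Daria is a fool.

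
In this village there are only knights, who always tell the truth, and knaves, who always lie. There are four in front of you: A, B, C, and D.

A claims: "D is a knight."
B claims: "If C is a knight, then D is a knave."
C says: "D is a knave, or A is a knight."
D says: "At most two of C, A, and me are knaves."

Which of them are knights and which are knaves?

Consider A. Suppose A is a knave.
Then no assignment of the remaining roles makes every statement match its speaker's type — contradiction.
So A is a knight.
With that fixed, C's statement is true, so C is a knight.
With that fixed, D's statement is true, so D is a knight.
With that fixed, B's statement is false, so B is a knave.

A: knight, B: knave, C: knight, D: knight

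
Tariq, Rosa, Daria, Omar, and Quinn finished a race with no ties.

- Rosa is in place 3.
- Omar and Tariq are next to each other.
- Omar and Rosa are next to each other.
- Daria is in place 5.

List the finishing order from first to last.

From clue 1: Rosa → place 3.
From clues 1–2: Tariq is in {1,2,4,5}.
From clues 1–3: Tariq is in {1,5}.
From clues 1–4: Tariq → place 1, Omar → place 2, Quinn → place 4, Daria → place 5.

Tariq, Omar, Rosa, Quinn, Daria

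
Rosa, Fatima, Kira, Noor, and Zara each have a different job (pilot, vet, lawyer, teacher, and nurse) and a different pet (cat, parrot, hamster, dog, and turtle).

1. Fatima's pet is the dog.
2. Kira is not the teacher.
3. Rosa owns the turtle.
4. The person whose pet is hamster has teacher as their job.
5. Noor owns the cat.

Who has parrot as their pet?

Kira

Clue 1 rules out Fatima for the one with pet parrot.
With clues 1–3, Rosa is impossible for the one with pet parrot.
With clues 1–5, Noor and Zara are impossible for the one with pet parrot.
That leaves Kira.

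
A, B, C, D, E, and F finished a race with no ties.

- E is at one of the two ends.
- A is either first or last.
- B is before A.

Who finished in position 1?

E

With clues 1–2, B, C, D, and F are ruled out for place 1.
With clues 1–3, A is ruled out for place 1.
So place 1 is E.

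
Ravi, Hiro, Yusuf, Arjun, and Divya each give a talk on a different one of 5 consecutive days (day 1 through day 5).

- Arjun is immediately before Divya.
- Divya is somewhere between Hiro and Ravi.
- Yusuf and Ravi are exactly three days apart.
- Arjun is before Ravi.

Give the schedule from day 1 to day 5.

Hiro, Yusuf, Arjun, Divya, Ravi

From clue 1: Arjun is in {1,2,3,4}.
From clues 1–2: Arjun is in {2,3}.
From clues 1–3: Ravi is in {1,5}.
From clues 1–4: Hiro → day 1, Yusuf → day 2, Arjun → day 3, Divya → day 4, Ravi → day 5.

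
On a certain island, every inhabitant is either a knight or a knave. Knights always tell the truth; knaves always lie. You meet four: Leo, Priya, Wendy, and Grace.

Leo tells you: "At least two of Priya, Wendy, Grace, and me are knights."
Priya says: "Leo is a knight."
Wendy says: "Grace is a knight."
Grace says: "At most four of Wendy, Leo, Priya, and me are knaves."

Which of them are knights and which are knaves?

Regardless of anyone's role, Grace's statement is true, so Grace is a knight.
With that fixed, Wendy's statement is true, so Wendy is a knight.
With that fixed, Leo's statement is true, so Leo is a knight.
With that fixed, Priya's statement is true, so Priya is a knight.

Leo: knight, Priya: knight, Wendy: knight, Grace: knight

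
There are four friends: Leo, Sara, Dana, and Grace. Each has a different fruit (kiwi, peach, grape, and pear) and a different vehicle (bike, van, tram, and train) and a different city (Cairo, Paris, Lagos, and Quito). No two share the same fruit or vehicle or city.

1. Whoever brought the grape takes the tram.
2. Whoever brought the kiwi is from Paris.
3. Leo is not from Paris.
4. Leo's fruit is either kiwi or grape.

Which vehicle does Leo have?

With clues 1–4, bike, train, and van are impossible for Leo's vehicle.
That leaves tram.

tram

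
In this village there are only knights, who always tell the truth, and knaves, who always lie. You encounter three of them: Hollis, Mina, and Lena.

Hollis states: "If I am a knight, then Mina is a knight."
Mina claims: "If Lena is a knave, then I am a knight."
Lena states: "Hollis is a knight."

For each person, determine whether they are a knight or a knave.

Hollis: knight, Mina: knight, Lena: knight

Consider Hollis. Suppose Hollis is a knave.
Then Hollis's own statement would have to be false, but it can't be — contradiction.
So Hollis is a knight.
With that fixed, Lena's statement is true, so Lena is a knight.
With that fixed, Mina's statement is true, so Mina is a knight.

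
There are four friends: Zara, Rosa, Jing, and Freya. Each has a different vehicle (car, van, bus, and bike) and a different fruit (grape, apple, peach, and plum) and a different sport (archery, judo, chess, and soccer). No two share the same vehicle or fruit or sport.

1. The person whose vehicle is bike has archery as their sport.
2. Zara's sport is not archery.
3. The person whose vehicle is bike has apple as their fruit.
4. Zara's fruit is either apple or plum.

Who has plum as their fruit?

Zara

With clues 1–4, Freya, Jing, and Rosa are impossible for the one with fruit plum.
That leaves Zara.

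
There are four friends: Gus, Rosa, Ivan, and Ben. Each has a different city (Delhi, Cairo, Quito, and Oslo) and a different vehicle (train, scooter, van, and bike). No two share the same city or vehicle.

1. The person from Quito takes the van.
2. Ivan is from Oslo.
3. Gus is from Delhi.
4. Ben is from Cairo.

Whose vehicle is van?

Rosa

With clues 1–2, Ivan is impossible for the one with vehicle van.
With clues 1–3, Gus is impossible for the one with vehicle van.
With clues 1–4, Ben is impossible for the one with vehicle van.
That leaves Rosa.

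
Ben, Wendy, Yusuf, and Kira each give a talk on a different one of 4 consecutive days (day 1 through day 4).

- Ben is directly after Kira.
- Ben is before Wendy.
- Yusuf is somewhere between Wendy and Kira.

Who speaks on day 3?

With clues 1–2, Kira is ruled out for day 3.
With clues 1–3, Ben and Wendy are ruled out for day 3.
So day 3 is Yusuf.

Yusuf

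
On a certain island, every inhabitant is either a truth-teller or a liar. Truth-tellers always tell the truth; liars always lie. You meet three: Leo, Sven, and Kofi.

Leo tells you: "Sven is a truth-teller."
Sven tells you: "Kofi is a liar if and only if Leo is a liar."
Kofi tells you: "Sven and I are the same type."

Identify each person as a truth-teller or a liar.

Consider Leo. Suppose Leo is a liar.
Then no assignment of the remaining roles makes every statement match its speaker's type — contradiction.
So Leo is a truth-teller.
Consider Sven. Suppose Sven is a liar.
Then Leo's statement comes out false, contradicting Leo being a truth-teller.
So Sven is a truth-teller.
Consider Kofi. Suppose Kofi is a liar.
Then Sven's statement comes out false, contradicting Sven being a truth-teller.
So Kofi is a truth-teller.

Leo: truth-teller, Sven: truth-teller, Kofi: truth-teller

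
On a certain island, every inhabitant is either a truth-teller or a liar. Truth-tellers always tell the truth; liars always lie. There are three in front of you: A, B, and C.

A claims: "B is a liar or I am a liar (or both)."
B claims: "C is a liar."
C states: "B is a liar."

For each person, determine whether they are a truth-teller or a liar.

A: truth-teller, B: liar, C: truth-teller

Consider A. Suppose A is a liar.
Then A's own statement would have to be false, but it can't be — contradiction.
So A is a truth-teller.
Consider B. Suppose B is a truth-teller.
Then A's statement comes out false, contradicting A being a truth-teller.
So B is a liar.
With that fixed, C's statement is true, so C is a truth-teller.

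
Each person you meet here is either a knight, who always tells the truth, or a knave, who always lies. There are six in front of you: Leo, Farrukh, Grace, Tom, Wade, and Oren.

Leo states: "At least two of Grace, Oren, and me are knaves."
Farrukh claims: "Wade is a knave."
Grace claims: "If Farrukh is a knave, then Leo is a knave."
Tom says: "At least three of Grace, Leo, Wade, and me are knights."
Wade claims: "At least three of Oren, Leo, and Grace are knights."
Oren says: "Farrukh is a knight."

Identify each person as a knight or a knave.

Consider Leo. Suppose Leo is a knight.
Then no assignment of the remaining roles makes every statement match its speaker's type — contradiction.
So Leo is a knave.
With that fixed, Grace's statement is true, so Grace is a knight.
With that fixed, Wade's statement is false, so Wade is a knave.
With that fixed, Farrukh's statement is true, so Farrukh is a knight.
With that fixed, Tom's statement is false, so Tom is a knave.
With that fixed, Oren's statement is true, so Oren is a knight.

Leo: knave, Farrukh: knight, Grace: knight, Tom: knave, Wade: knave, Oren: knight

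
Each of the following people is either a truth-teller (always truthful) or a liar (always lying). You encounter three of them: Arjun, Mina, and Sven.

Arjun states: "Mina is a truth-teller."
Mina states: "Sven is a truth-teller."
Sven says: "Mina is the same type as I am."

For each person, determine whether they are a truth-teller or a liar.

Arjun: truth-teller, Mina: truth-teller, Sven: truth-teller

Consider Arjun. Suppose Arjun is a liar.
Then no assignment of the remaining roles makes every statement match its speaker's type — contradiction.
So Arjun is a truth-teller.
Consider Mina. Suppose Mina is a liar.
Then Arjun's statement comes out false, contradicting Arjun being a truth-teller.
So Mina is a truth-teller.
Consider Sven. Suppose Sven is a liar.
Then Mina's statement comes out false, contradicting Mina being a truth-teller.
So Sven is a truth-teller.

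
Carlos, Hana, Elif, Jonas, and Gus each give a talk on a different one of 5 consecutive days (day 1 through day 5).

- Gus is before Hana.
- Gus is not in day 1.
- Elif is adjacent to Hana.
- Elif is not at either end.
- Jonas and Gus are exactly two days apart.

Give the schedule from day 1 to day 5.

From clue 1: Hana is in {2,3,4,5}.
From clues 1–2: Hana is in {3,4,5}.
From clues 1–3: Gus is in {2,3}.
From clues 1–4: Elif is in {3,4}.
From clues 1–5: Jonas → day 1, Carlos → day 2, Gus → day 3, Elif → day 4, Hana → day 5.

Jonas, Carlos, Gus, Elif, Hana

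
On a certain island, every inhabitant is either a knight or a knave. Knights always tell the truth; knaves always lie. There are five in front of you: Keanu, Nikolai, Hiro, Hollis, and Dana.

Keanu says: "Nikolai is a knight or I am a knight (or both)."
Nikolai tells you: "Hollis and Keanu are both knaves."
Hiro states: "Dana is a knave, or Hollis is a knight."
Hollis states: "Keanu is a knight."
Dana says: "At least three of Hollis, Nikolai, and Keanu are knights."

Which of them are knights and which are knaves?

Keanu: knight, Nikolai: knave, Hiro: knight, Hollis: knight, Dana: knave

Consider Keanu. Suppose Keanu is a knave.
Then no assignment of the remaining roles makes every statement match its speaker's type — contradiction.
So Keanu is a knight.
With that fixed, Nikolai's statement is false, so Nikolai is a knave.
With that fixed, Hollis's statement is true, so Hollis is a knight.
With that fixed, Dana's statement is false, so Dana is a knave.
With that fixed, Hiro's statement is true, so Hiro is a knight.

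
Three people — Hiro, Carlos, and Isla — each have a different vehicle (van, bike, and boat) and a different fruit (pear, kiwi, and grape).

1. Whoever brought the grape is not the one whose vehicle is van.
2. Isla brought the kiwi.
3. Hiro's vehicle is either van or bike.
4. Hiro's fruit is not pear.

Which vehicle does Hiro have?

With clues 1–3, boat is impossible for Hiro's vehicle.
With clues 1–4, van is impossible for Hiro's vehicle.
That leaves bike.

bike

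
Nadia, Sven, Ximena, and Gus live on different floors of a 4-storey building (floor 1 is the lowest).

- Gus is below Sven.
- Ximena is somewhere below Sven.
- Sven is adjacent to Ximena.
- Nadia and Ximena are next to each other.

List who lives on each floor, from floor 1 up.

From clue 1: Sven is in {2,3,4}.
From clues 1–2: Sven is in {3,4}.
From clues 1–4: Gus → floor 1, Nadia → floor 2, Ximena → floor 3, Sven → floor 4.

Gus, Nadia, Ximena, Sven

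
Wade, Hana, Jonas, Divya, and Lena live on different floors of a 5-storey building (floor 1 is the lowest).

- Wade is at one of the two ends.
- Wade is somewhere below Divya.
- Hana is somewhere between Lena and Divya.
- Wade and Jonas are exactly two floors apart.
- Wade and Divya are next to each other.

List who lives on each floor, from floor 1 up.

Wade, Divya, Jonas, Hana, Lena

From clue 1: Wade is in {1,5}.
From clues 1–2: Wade → floor 1.
From clues 1–3: Hana is in {3,4}.
From clues 1–4: Jonas → floor 3, Hana → floor 4.
From clues 1–5: Divya → floor 2, Lena → floor 5.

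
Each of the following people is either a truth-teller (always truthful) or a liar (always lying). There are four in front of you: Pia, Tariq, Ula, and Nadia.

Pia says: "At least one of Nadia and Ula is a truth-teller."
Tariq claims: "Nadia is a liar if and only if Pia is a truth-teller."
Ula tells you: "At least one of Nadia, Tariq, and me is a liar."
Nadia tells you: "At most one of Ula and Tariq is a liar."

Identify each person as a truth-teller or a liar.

Pia: truth-teller, Tariq: liar, Ula: truth-teller, Nadia: truth-teller

Consider Pia. Suppose Pia is a liar.
Then no assignment of the remaining roles makes every statement match its speaker's type — contradiction.
So Pia is a truth-teller.
Consider Tariq. Suppose Tariq is a truth-teller.
Then no assignment of the remaining roles makes every statement match its speaker's type — contradiction.
So Tariq is a liar.
With that fixed, Ula's statement is true, so Ula is a truth-teller.
With that fixed, Nadia's statement is true, so Nadia is a truth-teller.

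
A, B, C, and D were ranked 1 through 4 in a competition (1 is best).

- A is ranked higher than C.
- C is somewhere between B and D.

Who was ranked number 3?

With clues 1–2, A, B, and D are ruled out for rank 3.
So rank 3 is C.

C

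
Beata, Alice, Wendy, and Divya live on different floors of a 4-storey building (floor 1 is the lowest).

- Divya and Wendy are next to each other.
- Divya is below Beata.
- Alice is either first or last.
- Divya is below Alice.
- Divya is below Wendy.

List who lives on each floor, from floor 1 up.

Divya, Wendy, Beata, Alice

From clues 1–2: Beata is in {3,4}.
From clues 1–4: Beata → floor 3, Alice → floor 4.
From clues 1–5: Divya → floor 1, Wendy → floor 2.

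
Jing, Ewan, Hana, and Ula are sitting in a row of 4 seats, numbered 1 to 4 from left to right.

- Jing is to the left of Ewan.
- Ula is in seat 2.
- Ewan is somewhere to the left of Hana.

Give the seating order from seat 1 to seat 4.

Jing, Ula, Ewan, Hana

From clue 1: Jing is in {1,2,3}.
From clues 1–2: Ula → seat 2.
From clues 1–3: Jing → seat 1, Ewan → seat 3, Hana → seat 4.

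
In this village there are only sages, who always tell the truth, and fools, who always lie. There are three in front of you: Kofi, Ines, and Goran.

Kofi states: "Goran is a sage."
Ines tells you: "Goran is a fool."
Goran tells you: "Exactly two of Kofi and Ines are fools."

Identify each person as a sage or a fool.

Consider Kofi. Suppose Kofi is a sage.
Then no assignment of the remaining roles makes every statement match its speaker's type — contradiction.
So Kofi is a fool.
Consider Ines. Suppose Ines is a fool.
Then no assignment of the remaining roles makes every statement match its speaker's type — contradiction.
So Ines is a sage.
With that fixed, Goran's statement is false, so Goran is a fool.

Kofi: fool, Ines: sage, Goran: fool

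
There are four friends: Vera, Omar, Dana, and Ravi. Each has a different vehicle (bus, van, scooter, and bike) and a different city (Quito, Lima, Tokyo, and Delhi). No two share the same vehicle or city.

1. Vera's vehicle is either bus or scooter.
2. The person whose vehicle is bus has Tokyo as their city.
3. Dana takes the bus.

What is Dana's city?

Tokyo

With clues 1–3, Delhi, Lima, and Quito are impossible for Dana's city.
That leaves Tokyo.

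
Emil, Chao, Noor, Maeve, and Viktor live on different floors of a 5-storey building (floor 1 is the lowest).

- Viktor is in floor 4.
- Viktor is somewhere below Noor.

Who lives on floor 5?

Noor

With clue 1, Viktor is ruled out for floor 5.
With clues 1–2, Chao, Emil, and Maeve are ruled out for floor 5.
So floor 5 is Noor.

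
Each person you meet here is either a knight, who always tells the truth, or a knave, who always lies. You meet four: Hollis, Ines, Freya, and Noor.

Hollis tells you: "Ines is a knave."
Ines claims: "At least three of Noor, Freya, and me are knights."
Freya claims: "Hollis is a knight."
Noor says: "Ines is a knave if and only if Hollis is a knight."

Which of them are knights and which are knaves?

Hollis: knight, Ines: knave, Freya: knight, Noor: knight

Consider Hollis. Suppose Hollis is a knave.
Then no assignment of the remaining roles makes every statement match its speaker's type — contradiction.
So Hollis is a knight.
With that fixed, Freya's statement is true, so Freya is a knight.
Consider Ines. Suppose Ines is a knight.
Then Hollis's statement comes out false, contradicting Hollis being a knight.
So Ines is a knave.
With that fixed, Noor's statement is true, so Noor is a knight.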